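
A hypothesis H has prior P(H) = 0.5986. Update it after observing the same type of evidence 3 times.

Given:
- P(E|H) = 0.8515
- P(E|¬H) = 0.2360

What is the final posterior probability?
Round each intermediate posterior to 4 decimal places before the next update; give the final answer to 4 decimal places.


Sequential Bayesian updating:

Initial prior: P(H) = 0.5986

Update 1:
  P(E) = 0.8515 × 0.5986 + 0.2360 × 0.4014 = 0.50970790 + 0.09473040 = 0.60443830
  P(H|E) = 0.50970790 / 0.60443830 = 0.8433

Update 2:
  P(E) = 0.8515 × 0.8433 + 0.2360 × 0.1567 = 0.71806995 + 0.03698120 = 0.75505115
  P(H|E) = 0.71806995 / 0.75505115 = 0.9510

Update 3:
  P(E) = 0.8515 × 0.9510 + 0.2360 × 0.0490 = 0.80977650 + 0.01156400 = 0.82134050
  P(H|E) = 0.80977650 / 0.82134050 = 0.9859

Final posterior: 0.9859


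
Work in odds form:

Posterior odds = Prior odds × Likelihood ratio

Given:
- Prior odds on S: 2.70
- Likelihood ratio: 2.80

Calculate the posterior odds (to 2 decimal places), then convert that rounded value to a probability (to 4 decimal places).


Step 1: Calculate posterior odds
Posterior odds = Prior odds × LR
               = 2.70 × 2.80
               = 7.56

Step 2: Convert to probability
P(S|E) = Posterior odds / (1 + Posterior odds)
       = 7.56 / (1 + 7.56)
       = 7.56 / 8.56
       = 0.8832

The evidence increased P(S) from 0.7297 to 0.8832.


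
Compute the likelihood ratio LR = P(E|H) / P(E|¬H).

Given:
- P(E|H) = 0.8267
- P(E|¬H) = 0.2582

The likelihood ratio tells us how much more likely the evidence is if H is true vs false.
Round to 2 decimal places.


Likelihood Ratio (LR) = P(E|H) / P(E|¬H)

LR = 0.8267 / 0.2582
   = 3.20

The evidence is 3.20 times more likely if H is true than if H is false.
Because LR exceeds 1, E is evidence for H.


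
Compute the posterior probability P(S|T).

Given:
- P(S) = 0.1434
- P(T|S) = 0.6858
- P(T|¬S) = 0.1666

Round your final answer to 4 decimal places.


Bayes' theorem: P(S|T) = P(T|S) × P(S) / P(T)

Step 1: Calculate P(T) using law of total probability
P(T) = P(T|S)P(S) + P(T|¬S)P(¬S)
     = 0.6858 × 0.1434 + 0.1666 × 0.8566
     = 0.09834372 + 0.14270956
     = 0.24105328

Step 2: Apply Bayes' theorem
P(S|T) = P(T|S) × P(S) / P(T)
       = 0.09834372 / 0.24105328
       = 0.4080


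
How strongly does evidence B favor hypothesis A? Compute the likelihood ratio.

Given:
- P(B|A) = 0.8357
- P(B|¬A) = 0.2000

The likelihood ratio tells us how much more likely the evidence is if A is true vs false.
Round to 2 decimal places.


Likelihood Ratio (LR) = P(B|A) / P(B|¬A)

LR = 0.8357 / 0.2000
   = 4.18

The evidence is 4.18 times more likely if A is true than if A is false.
LR > 1, so observing B raises the odds in favor of A.


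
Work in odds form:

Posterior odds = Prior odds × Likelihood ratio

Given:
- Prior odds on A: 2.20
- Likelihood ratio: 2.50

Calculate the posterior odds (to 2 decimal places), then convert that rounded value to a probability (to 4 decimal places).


Step 1: Calculate posterior odds
Posterior odds = Prior odds × LR
               = 2.20 × 2.50
               = 5.50

Step 2: Convert to probability
P(A|E) = Posterior odds / (1 + Posterior odds)
       = 5.50 / (1 + 5.50)
       = 5.50 / 6.50
       = 0.8462

The evidence increased P(A) from 0.6875 to 0.8462.


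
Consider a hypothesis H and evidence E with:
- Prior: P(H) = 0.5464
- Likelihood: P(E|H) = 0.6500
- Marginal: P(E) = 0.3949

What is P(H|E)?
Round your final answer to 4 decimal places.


Using Bayes' theorem:

P(H|E) = P(E|H) × P(H) / P(E)
       = 0.6500 × 0.5464 / 0.3949
       = 0.35516000 / 0.3949
       = 0.8994

The evidence strengthens our belief in H.
Prior: 0.5464 → Posterior: 0.8994


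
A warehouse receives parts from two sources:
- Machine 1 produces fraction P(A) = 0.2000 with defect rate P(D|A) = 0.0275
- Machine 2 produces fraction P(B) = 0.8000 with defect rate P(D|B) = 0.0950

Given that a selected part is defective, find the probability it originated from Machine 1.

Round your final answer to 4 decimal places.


Let A = from Machine 1, D = defective

Given:
- P(A) = 0.2000, P(B) = 0.8000
- P(D|A) = 0.0275, P(D|B) = 0.0950

Step 1: Find P(D)
P(D) = P(D|A)P(A) + P(D|B)P(B)
     = 0.0275 × 0.2000 + 0.0950 × 0.8000
     = 0.00550000 + 0.07600000
     = 0.08150000

Step 2: Apply Bayes' theorem
P(A|D) = P(D|A)P(A) / P(D)
       = 0.00550000 / 0.08150000
       = 0.0675


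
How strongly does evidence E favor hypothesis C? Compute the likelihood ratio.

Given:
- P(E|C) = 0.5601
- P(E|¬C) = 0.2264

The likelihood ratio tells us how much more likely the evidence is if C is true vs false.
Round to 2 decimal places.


Likelihood Ratio (LR) = P(E|C) / P(E|¬C)

LR = 0.5601 / 0.2264
   = 2.47

The evidence is 2.47 times more likely if C is true than if C is false.
Because LR exceeds 1, E is evidence for C.


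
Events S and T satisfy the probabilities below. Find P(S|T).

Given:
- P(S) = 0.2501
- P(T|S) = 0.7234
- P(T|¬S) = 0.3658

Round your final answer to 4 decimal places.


Bayes' theorem: P(S|T) = P(T|S) × P(S) / P(T)

Step 1: Calculate P(T) using law of total probability
P(T) = P(T|S)P(S) + P(T|¬S)P(¬S)
     = 0.7234 × 0.2501 + 0.3658 × 0.7499
     = 0.18092234 + 0.27431342
     = 0.45523576

Step 2: Apply Bayes' theorem
P(S|T) = P(T|S) × P(S) / P(T)
       = 0.18092234 / 0.45523576
       = 0.3974


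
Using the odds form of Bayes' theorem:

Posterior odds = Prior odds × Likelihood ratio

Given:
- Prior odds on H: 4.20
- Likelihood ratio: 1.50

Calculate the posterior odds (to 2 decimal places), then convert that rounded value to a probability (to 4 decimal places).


Step 1: Calculate posterior odds
Posterior odds = Prior odds × LR
               = 4.20 × 1.50
               = 6.30

Step 2: Convert to probability
P(H|E) = Posterior odds / (1 + Posterior odds)
       = 6.30 / (1 + 6.30)
       = 6.30 / 7.30
       = 0.8630

The evidence increased P(H) from 0.8077 to 0.8630.


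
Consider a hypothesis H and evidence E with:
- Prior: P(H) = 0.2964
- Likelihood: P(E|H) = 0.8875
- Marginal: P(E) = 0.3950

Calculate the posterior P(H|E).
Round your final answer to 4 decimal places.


Using Bayes' theorem:

P(H|E) = P(E|H) × P(H) / P(E)
       = 0.8875 × 0.2964 / 0.3950
       = 0.26305500 / 0.3950
       = 0.6660

The evidence strengthens our belief in H.
Prior: 0.2964 → Posterior: 0.6660


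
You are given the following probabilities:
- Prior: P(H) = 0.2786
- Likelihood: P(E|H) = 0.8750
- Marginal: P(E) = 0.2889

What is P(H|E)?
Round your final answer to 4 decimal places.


Using Bayes' theorem:

P(H|E) = P(E|H) × P(H) / P(E)
       = 0.8750 × 0.2786 / 0.2889
       = 0.24377500 / 0.2889
       = 0.8438

The evidence strengthens our belief in H.
Prior: 0.2786 → Posterior: 0.8438


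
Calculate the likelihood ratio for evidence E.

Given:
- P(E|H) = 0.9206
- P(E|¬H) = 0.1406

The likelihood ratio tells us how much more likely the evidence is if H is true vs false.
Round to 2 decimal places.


Likelihood Ratio (LR) = P(E|H) / P(E|¬H)

LR = 0.9206 / 0.1406
   = 6.55

The evidence is 6.55 times more likely if H is true than if H is false.
Since LR > 1, the evidence supports H over ¬H.


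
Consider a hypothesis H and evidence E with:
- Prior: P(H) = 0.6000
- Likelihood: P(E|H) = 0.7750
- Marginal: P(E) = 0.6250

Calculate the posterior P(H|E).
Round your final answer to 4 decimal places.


Using Bayes' theorem:

P(H|E) = P(E|H) × P(H) / P(E)
       = 0.7750 × 0.6000 / 0.6250
       = 0.46500000 / 0.6250
       = 0.7440

The evidence strengthens our belief in H.
Prior: 0.6000 → Posterior: 0.7440


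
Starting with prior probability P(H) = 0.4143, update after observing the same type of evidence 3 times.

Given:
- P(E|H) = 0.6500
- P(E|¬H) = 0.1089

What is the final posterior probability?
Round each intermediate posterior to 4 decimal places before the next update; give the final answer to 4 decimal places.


Sequential Bayesian updating:

Initial prior: P(H) = 0.4143

Update 1:
  P(E) = 0.6500 × 0.4143 + 0.1089 × 0.5857 = 0.26929500 + 0.06378273 = 0.33307773
  P(H|E) = 0.26929500 / 0.33307773 = 0.8085

Update 2:
  P(E) = 0.6500 × 0.8085 + 0.1089 × 0.1915 = 0.52552500 + 0.02085435 = 0.54637935
  P(H|E) = 0.52552500 / 0.54637935 = 0.9618

Update 3:
  P(E) = 0.6500 × 0.9618 + 0.1089 × 0.0382 = 0.62517000 + 0.00415998 = 0.62932998
  P(H|E) = 0.62517000 / 0.62932998 = 0.9934

Final posterior: 0.9934


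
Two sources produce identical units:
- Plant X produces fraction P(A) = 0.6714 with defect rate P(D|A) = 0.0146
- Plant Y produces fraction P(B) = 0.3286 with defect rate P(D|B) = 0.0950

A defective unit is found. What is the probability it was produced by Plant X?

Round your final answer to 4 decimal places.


Let A = from Plant X, D = defective

Given:
- P(A) = 0.6714, P(B) = 0.3286
- P(D|A) = 0.0146, P(D|B) = 0.0950

Step 1: Find P(D)
P(D) = P(D|A)P(A) + P(D|B)P(B)
     = 0.0146 × 0.6714 + 0.0950 × 0.3286
     = 0.00980244 + 0.03121700
     = 0.04101944

Step 2: Apply Bayes' theorem
P(A|D) = P(D|A)P(A) / P(D)
       = 0.00980244 / 0.04101944
       = 0.2390


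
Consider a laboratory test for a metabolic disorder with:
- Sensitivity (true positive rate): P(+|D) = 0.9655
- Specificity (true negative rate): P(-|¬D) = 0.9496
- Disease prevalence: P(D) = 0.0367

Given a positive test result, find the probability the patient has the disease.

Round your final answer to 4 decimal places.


Let D = has disease, + = positive test

Given:
- P(D) = 0.0367 (prevalence)
- P(+|D) = 0.9655 (sensitivity)
- P(-|¬D) = 0.9496 (specificity)
- P(+|¬D) = 0.0504 (false positive rate = 1 - specificity)

Step 1: Find P(+)
P(+) = P(+|D)P(D) + P(+|¬D)P(¬D)
     = 0.9655 × 0.0367 + 0.0504 × 0.9633
     = 0.03543385 + 0.04855032
     = 0.08398417

Step 2: Apply Bayes' theorem for P(D|+)
P(D|+) = P(+|D)P(D) / P(+)
       = 0.03543385 / 0.08398417
       = 0.4219


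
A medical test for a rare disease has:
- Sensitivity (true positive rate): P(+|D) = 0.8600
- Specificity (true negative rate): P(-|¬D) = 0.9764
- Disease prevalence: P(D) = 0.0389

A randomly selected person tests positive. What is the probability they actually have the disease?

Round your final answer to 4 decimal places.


Let D = has disease, + = positive test

Given:
- P(D) = 0.0389 (prevalence)
- P(+|D) = 0.8600 (sensitivity)
- P(-|¬D) = 0.9764 (specificity)
- P(+|¬D) = 0.0236 (false positive rate = 1 - specificity)

Step 1: Find P(+)
P(+) = P(+|D)P(D) + P(+|¬D)P(¬D)
     = 0.8600 × 0.0389 + 0.0236 × 0.9611
     = 0.03345400 + 0.02268196
     = 0.05613596

Step 2: Apply Bayes' theorem for P(D|+)
P(D|+) = P(+|D)P(D) / P(+)
       = 0.03345400 / 0.05613596
       = 0.5959


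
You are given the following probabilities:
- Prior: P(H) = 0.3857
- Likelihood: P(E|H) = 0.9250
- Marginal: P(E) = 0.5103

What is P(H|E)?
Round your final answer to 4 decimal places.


Using Bayes' theorem:

P(H|E) = P(E|H) × P(H) / P(E)
       = 0.9250 × 0.3857 / 0.5103
       = 0.35677250 / 0.5103
       = 0.6991

The evidence strengthens our belief in H.
Prior: 0.3857 → Posterior: 0.6991


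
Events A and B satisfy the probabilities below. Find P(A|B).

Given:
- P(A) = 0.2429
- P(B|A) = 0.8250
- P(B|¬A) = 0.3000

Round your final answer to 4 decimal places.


Bayes' theorem: P(A|B) = P(B|A) × P(A) / P(B)

Step 1: Calculate P(B) using law of total probability
P(B) = P(B|A)P(A) + P(B|¬A)P(¬A)
     = 0.8250 × 0.2429 + 0.3000 × 0.7571
     = 0.20039250 + 0.22713000
     = 0.42752250

Step 2: Apply Bayes' theorem
P(A|B) = P(B|A) × P(A) / P(B)
       = 0.20039250 / 0.42752250
       = 0.4687


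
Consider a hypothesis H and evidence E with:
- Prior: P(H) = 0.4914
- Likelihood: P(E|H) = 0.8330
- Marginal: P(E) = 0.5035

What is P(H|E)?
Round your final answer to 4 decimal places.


Using Bayes' theorem:

P(H|E) = P(E|H) × P(H) / P(E)
       = 0.8330 × 0.4914 / 0.5035
       = 0.40933620 / 0.5035
       = 0.8130

The evidence strengthens our belief in H.
Prior: 0.4914 → Posterior: 0.8130


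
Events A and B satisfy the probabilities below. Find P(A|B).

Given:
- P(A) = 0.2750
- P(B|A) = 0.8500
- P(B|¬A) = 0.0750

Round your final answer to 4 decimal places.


Bayes' theorem: P(A|B) = P(B|A) × P(A) / P(B)

Step 1: Calculate P(B) using law of total probability
P(B) = P(B|A)P(A) + P(B|¬A)P(¬A)
     = 0.8500 × 0.2750 + 0.0750 × 0.7250
     = 0.23375000 + 0.05437500
     = 0.28812500

Step 2: Apply Bayes' theorem
P(A|B) = P(B|A) × P(A) / P(B)
       = 0.23375000 / 0.28812500
       = 0.8113


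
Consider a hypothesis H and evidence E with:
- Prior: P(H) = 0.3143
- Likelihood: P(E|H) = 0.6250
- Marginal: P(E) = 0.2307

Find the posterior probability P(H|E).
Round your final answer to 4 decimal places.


Using Bayes' theorem:

P(H|E) = P(E|H) × P(H) / P(E)
       = 0.6250 × 0.3143 / 0.2307
       = 0.19643750 / 0.2307
       = 0.8515

The evidence strengthens our belief in H.
Prior: 0.3143 → Posterior: 0.8515


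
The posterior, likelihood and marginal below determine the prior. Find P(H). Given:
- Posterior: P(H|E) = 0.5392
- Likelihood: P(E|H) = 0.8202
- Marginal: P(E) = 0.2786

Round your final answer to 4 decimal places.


From Bayes' theorem: P(H|E) = P(E|H) × P(H) / P(E)

Rearranging for P(H):
P(H) = P(H|E) × P(E) / P(E|H)
     = 0.5392 × 0.2786 / 0.8202
     = 0.15022112 / 0.8202
     = 0.1832


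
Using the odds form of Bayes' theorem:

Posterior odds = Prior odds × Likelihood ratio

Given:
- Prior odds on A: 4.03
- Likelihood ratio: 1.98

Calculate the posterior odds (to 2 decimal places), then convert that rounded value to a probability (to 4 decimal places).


Step 1: Calculate posterior odds
Posterior odds = Prior odds × LR
               = 4.03 × 1.98
               = 7.98

Step 2: Convert to probability
P(A|E) = Posterior odds / (1 + Posterior odds)
       = 7.98 / (1 + 7.98)
       = 7.98 / 8.98
       = 0.8886

The evidence increased P(A) from 0.8012 to 0.8886.


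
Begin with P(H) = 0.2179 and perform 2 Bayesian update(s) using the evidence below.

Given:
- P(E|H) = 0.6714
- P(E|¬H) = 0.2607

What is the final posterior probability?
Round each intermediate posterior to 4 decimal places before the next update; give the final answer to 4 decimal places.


Sequential Bayesian updating:

Initial prior: P(H) = 0.2179

Update 1:
  P(E) = 0.6714 × 0.2179 + 0.2607 × 0.7821 = 0.14629806 + 0.20389347 = 0.35019153
  P(H|E) = 0.14629806 / 0.35019153 = 0.4178

Update 2:
  P(E) = 0.6714 × 0.4178 + 0.2607 × 0.5822 = 0.28051092 + 0.15177954 = 0.43229046
  P(H|E) = 0.28051092 / 0.43229046 = 0.6489

Final posterior: 0.6489


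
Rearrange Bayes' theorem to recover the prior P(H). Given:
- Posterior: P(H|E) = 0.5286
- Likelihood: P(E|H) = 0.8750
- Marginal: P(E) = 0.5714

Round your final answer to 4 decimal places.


From Bayes' theorem: P(H|E) = P(E|H) × P(H) / P(E)

Rearranging for P(H):
P(H) = P(H|E) × P(E) / P(E|H)
     = 0.5286 × 0.5714 / 0.8750
     = 0.30204204 / 0.8750
     = 0.3452


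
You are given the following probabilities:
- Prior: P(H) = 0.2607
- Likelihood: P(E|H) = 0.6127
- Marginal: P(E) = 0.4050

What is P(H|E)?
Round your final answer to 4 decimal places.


Using Bayes' theorem:

P(H|E) = P(E|H) × P(H) / P(E)
       = 0.6127 × 0.2607 / 0.4050
       = 0.15973089 / 0.4050
       = 0.3944

The evidence strengthens our belief in H.
Prior: 0.2607 → Posterior: 0.3944


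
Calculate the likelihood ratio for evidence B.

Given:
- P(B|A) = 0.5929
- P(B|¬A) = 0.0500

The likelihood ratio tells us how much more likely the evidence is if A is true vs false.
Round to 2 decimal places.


Likelihood Ratio (LR) = P(B|A) / P(B|¬A)

LR = 0.5929 / 0.0500
   = 11.86

The evidence is 11.86 times more likely if A is true than if A is false.
Since LR > 1, the evidence supports A over ¬A.


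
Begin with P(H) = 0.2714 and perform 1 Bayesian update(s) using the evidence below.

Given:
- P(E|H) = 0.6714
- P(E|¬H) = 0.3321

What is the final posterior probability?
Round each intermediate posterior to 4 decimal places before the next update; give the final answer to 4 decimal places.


Sequential Bayesian updating:

Initial prior: P(H) = 0.2714

Update 1:
  P(E) = 0.6714 × 0.2714 + 0.3321 × 0.7286 = 0.18221796 + 0.24196806 = 0.42418602
  P(H|E) = 0.18221796 / 0.42418602 = 0.4296

Final posterior: 0.4296


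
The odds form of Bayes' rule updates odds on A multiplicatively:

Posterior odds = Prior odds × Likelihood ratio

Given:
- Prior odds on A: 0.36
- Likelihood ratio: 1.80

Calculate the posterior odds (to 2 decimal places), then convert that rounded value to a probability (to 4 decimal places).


Step 1: Calculate posterior odds
Posterior odds = Prior odds × LR
               = 0.36 × 1.80
               = 0.65

Step 2: Convert to probability
P(A|E) = Posterior odds / (1 + Posterior odds)
       = 0.65 / (1 + 0.65)
       = 0.65 / 1.65
       = 0.3939

The evidence increased P(A) from 0.2647 to 0.3939.


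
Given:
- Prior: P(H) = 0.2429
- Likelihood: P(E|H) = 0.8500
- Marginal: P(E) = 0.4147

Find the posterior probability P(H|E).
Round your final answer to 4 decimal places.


Using Bayes' theorem:

P(H|E) = P(E|H) × P(H) / P(E)
       = 0.8500 × 0.2429 / 0.4147
       = 0.20646500 / 0.4147
       = 0.4979

The evidence strengthens our belief in H.
Prior: 0.2429 → Posterior: 0.4979


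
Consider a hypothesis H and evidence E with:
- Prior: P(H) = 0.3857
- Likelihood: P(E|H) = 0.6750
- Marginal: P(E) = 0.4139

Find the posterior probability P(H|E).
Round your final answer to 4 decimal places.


Using Bayes' theorem:

P(H|E) = P(E|H) × P(H) / P(E)
       = 0.6750 × 0.3857 / 0.4139
       = 0.26034750 / 0.4139
       = 0.6290

The evidence strengthens our belief in H.
Prior: 0.3857 → Posterior: 0.6290


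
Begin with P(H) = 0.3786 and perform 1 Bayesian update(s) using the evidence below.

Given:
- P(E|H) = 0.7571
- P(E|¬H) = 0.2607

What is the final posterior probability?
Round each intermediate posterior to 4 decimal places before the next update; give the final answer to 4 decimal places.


Sequential Bayesian updating:

Initial prior: P(H) = 0.3786

Update 1:
  P(E) = 0.7571 × 0.3786 + 0.2607 × 0.6214 = 0.28663806 + 0.16199898 = 0.44863704
  P(H|E) = 0.28663806 / 0.44863704 = 0.6389

Final posterior: 0.6389


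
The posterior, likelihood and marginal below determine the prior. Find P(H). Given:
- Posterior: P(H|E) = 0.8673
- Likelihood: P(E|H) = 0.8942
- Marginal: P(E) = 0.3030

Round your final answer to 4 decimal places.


From Bayes' theorem: P(H|E) = P(E|H) × P(H) / P(E)

Rearranging for P(H):
P(H) = P(H|E) × P(E) / P(E|H)
     = 0.8673 × 0.3030 / 0.8942
     = 0.26279190 / 0.8942
     = 0.2939


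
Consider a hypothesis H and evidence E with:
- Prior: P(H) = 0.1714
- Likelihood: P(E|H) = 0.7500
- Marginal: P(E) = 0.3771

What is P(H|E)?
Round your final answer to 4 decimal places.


Using Bayes' theorem:

P(H|E) = P(E|H) × P(H) / P(E)
       = 0.7500 × 0.1714 / 0.3771
       = 0.12855000 / 0.3771
       = 0.3409

The evidence strengthens our belief in H.
Prior: 0.1714 → Posterior: 0.3409


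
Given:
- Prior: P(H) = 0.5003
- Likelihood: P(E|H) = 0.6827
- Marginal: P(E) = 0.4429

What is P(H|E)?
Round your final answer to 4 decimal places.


Using Bayes' theorem:

P(H|E) = P(E|H) × P(H) / P(E)
       = 0.6827 × 0.5003 / 0.4429
       = 0.34155481 / 0.4429
       = 0.7712

The evidence strengthens our belief in H.
Prior: 0.5003 → Posterior: 0.7712


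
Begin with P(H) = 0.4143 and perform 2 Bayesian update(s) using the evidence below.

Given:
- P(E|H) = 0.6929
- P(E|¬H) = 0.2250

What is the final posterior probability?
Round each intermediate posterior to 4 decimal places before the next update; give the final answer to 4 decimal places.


Sequential Bayesian updating:

Initial prior: P(H) = 0.4143

Update 1:
  P(E) = 0.6929 × 0.4143 + 0.2250 × 0.5857 = 0.28706847 + 0.13178250 = 0.41885097
  P(H|E) = 0.28706847 / 0.41885097 = 0.6854

Update 2:
  P(E) = 0.6929 × 0.6854 + 0.2250 × 0.3146 = 0.47491366 + 0.07078500 = 0.54569866
  P(H|E) = 0.47491366 / 0.54569866 = 0.8703

Final posterior: 0.8703


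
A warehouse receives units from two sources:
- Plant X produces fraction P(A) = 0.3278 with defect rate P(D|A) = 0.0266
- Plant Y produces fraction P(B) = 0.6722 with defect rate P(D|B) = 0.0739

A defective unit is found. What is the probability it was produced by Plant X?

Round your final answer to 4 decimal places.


Let A = from Plant X, D = defective

Given:
- P(A) = 0.3278, P(B) = 0.6722
- P(D|A) = 0.0266, P(D|B) = 0.0739

Step 1: Find P(D)
P(D) = P(D|A)P(A) + P(D|B)P(B)
     = 0.0266 × 0.3278 + 0.0739 × 0.6722
     = 0.00871948 + 0.04967558
     = 0.05839506

Step 2: Apply Bayes' theorem
P(A|D) = P(D|A)P(A) / P(D)
       = 0.00871948 / 0.05839506
       = 0.1493


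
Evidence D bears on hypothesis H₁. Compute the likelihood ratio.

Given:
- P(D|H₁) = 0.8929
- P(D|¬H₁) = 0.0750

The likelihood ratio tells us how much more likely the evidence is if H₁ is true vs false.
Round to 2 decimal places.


Likelihood Ratio (LR) = P(D|H₁) / P(D|¬H₁)

LR = 0.8929 / 0.0750
   = 11.91

The evidence is 11.91 times more likely if H₁ is true than if H₁ is false.
Since LR > 1, the evidence supports H₁ over ¬H₁.


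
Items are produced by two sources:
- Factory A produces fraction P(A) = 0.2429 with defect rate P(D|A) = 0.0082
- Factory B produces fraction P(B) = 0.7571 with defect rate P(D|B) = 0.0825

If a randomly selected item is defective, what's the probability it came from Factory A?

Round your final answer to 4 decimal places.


Let A = from Factory A, D = defective

Given:
- P(A) = 0.2429, P(B) = 0.7571
- P(D|A) = 0.0082, P(D|B) = 0.0825

Step 1: Find P(D)
P(D) = P(D|A)P(A) + P(D|B)P(B)
     = 0.0082 × 0.2429 + 0.0825 × 0.7571
     = 0.00199178 + 0.06246075
     = 0.06445253

Step 2: Apply Bayes' theorem
P(A|D) = P(D|A)P(A) / P(D)
       = 0.00199178 / 0.06445253
       = 0.0309


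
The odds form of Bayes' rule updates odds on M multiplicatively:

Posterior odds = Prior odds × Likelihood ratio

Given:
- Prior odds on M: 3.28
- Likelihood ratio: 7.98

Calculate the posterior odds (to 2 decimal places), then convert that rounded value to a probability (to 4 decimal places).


Step 1: Calculate posterior odds
Posterior odds = Prior odds × LR
               = 3.28 × 7.98
               = 26.17

Step 2: Convert to probability
P(M|E) = Posterior odds / (1 + Posterior odds)
       = 26.17 / (1 + 26.17)
       = 26.17 / 27.17
       = 0.9632

The evidence increased P(M) from 0.7664 to 0.9632.


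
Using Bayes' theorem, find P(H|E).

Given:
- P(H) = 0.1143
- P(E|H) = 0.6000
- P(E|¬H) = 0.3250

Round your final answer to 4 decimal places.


Bayes' theorem: P(H|E) = P(E|H) × P(H) / P(E)

Step 1: Calculate P(E) using law of total probability
P(E) = P(E|H)P(H) + P(E|¬H)P(¬H)
     = 0.6000 × 0.1143 + 0.3250 × 0.8857
     = 0.06858000 + 0.28785250
     = 0.35643250

Step 2: Apply Bayes' theorem
P(H|E) = P(E|H) × P(H) / P(E)
       = 0.06858000 / 0.35643250
       = 0.1924


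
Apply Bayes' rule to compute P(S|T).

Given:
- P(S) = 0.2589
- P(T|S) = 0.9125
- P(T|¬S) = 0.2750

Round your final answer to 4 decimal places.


Bayes' theorem: P(S|T) = P(T|S) × P(S) / P(T)

Step 1: Calculate P(T) using law of total probability
P(T) = P(T|S)P(S) + P(T|¬S)P(¬S)
     = 0.9125 × 0.2589 + 0.2750 × 0.7411
     = 0.23624625 + 0.20380250
     = 0.44004875

Step 2: Apply Bayes' theorem
P(S|T) = P(T|S) × P(S) / P(T)
       = 0.23624625 / 0.44004875
       = 0.5369


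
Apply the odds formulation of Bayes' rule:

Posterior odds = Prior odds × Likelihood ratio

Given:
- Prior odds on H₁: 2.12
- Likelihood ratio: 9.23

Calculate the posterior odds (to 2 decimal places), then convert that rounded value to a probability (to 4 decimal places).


Step 1: Calculate posterior odds
Posterior odds = Prior odds × LR
               = 2.12 × 9.23
               = 19.57

Step 2: Convert to probability
P(H₁|E) = Posterior odds / (1 + Posterior odds)
       = 19.57 / (1 + 19.57)
       = 19.57 / 20.57
       = 0.9514

The evidence increased P(H₁) from 0.6795 to 0.9514.


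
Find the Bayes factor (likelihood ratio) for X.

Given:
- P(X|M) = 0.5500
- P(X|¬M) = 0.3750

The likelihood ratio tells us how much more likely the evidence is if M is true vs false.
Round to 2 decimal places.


Likelihood Ratio (LR) = P(X|M) / P(X|¬M)

LR = 0.5500 / 0.3750
   = 1.47

The evidence is 1.47 times more likely if M is true than if M is false.
Since LR > 1, the evidence supports M over ¬M.


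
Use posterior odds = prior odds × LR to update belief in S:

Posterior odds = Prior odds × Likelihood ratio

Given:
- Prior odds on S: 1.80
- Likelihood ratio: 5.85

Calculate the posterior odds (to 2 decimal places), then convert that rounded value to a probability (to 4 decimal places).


Step 1: Calculate posterior odds
Posterior odds = Prior odds × LR
               = 1.80 × 5.85
               = 10.53

Step 2: Convert to probability
P(S|E) = Posterior odds / (1 + Posterior odds)
       = 10.53 / (1 + 10.53)
       = 10.53 / 11.53
       = 0.9133

The evidence increased P(S) from 0.6429 to 0.9133.


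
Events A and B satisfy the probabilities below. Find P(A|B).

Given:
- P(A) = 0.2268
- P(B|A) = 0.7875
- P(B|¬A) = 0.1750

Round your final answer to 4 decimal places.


Bayes' theorem: P(A|B) = P(B|A) × P(A) / P(B)

Step 1: Calculate P(B) using law of total probability
P(B) = P(B|A)P(A) + P(B|¬A)P(¬A)
     = 0.7875 × 0.2268 + 0.1750 × 0.7732
     = 0.17860500 + 0.13531000
     = 0.31391500

Step 2: Apply Bayes' theorem
P(A|B) = P(B|A) × P(A) / P(B)
       = 0.17860500 / 0.31391500
       = 0.5690


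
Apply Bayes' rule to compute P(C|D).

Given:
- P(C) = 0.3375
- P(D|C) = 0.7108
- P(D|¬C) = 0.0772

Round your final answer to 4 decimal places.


Bayes' theorem: P(C|D) = P(D|C) × P(C) / P(D)

Step 1: Calculate P(D) using law of total probability
P(D) = P(D|C)P(C) + P(D|¬C)P(¬C)
     = 0.7108 × 0.3375 + 0.0772 × 0.6625
     = 0.23989500 + 0.05114500
     = 0.29104000

Step 2: Apply Bayes' theorem
P(C|D) = P(D|C) × P(C) / P(D)
       = 0.23989500 / 0.29104000
       = 0.8243


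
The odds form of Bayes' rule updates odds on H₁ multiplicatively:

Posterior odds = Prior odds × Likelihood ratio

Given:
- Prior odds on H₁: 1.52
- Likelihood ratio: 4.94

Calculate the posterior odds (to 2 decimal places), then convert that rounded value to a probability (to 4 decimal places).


Step 1: Calculate posterior odds
Posterior odds = Prior odds × LR
               = 1.52 × 4.94
               = 7.51

Step 2: Convert to probability
P(H₁|E) = Posterior odds / (1 + Posterior odds)
       = 7.51 / (1 + 7.51)
       = 7.51 / 8.51
       = 0.8825

The evidence increased P(H₁) from 0.6032 to 0.8825.


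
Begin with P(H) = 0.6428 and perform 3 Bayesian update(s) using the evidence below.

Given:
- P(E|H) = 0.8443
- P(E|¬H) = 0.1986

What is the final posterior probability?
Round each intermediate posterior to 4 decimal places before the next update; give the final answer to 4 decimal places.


Sequential Bayesian updating:

Initial prior: P(H) = 0.6428

Update 1:
  P(E) = 0.8443 × 0.6428 + 0.1986 × 0.3572 = 0.54271604 + 0.07093992 = 0.61365596
  P(H|E) = 0.54271604 / 0.61365596 = 0.8844

Update 2:
  P(E) = 0.8443 × 0.8844 + 0.1986 × 0.1156 = 0.74669892 + 0.02295816 = 0.76965708
  P(H|E) = 0.74669892 / 0.76965708 = 0.9702

Update 3:
  P(E) = 0.8443 × 0.9702 + 0.1986 × 0.0298 = 0.81913986 + 0.00591828 = 0.82505814
  P(H|E) = 0.81913986 / 0.82505814 = 0.9928

Final posterior: 0.9928


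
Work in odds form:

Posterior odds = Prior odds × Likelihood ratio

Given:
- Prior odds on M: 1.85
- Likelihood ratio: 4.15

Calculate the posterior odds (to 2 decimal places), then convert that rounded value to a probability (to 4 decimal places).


Step 1: Calculate posterior odds
Posterior odds = Prior odds × LR
               = 1.85 × 4.15
               = 7.68

Step 2: Convert to probability
P(M|E) = Posterior odds / (1 + Posterior odds)
       = 7.68 / (1 + 7.68)
       = 7.68 / 8.68
       = 0.8848

The evidence increased P(M) from 0.6491 to 0.8848.


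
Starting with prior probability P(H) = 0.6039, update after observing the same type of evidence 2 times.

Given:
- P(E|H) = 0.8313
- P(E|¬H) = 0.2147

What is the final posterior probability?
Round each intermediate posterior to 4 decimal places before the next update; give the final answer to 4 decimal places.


Sequential Bayesian updating:

Initial prior: P(H) = 0.6039

Update 1:
  P(E) = 0.8313 × 0.6039 + 0.2147 × 0.3961 = 0.50202207 + 0.08504267 = 0.58706474
  P(H|E) = 0.50202207 / 0.58706474 = 0.8551

Update 2:
  P(E) = 0.8313 × 0.8551 + 0.2147 × 0.1449 = 0.71084463 + 0.03111003 = 0.74195466
  P(H|E) = 0.71084463 / 0.74195466 = 0.9581

Final posterior: 0.9581


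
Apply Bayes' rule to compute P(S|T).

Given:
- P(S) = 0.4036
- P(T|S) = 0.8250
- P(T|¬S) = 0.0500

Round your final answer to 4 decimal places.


Bayes' theorem: P(S|T) = P(T|S) × P(S) / P(T)

Step 1: Calculate P(T) using law of total probability
P(T) = P(T|S)P(S) + P(T|¬S)P(¬S)
     = 0.8250 × 0.4036 + 0.0500 × 0.5964
     = 0.33297000 + 0.02982000
     = 0.36279000

Step 2: Apply Bayes' theorem
P(S|T) = P(T|S) × P(S) / P(T)
       = 0.33297000 / 0.36279000
       = 0.9178


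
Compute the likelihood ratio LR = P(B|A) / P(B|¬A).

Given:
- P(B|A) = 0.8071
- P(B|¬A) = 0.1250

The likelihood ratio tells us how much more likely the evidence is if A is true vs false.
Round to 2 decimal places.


Likelihood Ratio (LR) = P(B|A) / P(B|¬A)

LR = 0.8071 / 0.1250
   = 6.46

The evidence is 6.46 times more likely if A is true than if A is false.
Because LR exceeds 1, B is evidence for A.


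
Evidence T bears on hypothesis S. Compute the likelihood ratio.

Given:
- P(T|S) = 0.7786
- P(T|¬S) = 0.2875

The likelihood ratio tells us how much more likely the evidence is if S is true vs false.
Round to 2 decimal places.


Likelihood Ratio (LR) = P(T|S) / P(T|¬S)

LR = 0.7786 / 0.2875
   = 2.71

The evidence is 2.71 times more likely if S is true than if S is false.
Because LR exceeds 1, T is evidence for S.


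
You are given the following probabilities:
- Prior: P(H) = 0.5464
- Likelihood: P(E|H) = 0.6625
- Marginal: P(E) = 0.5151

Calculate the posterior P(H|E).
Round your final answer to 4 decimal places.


Using Bayes' theorem:

P(H|E) = P(E|H) × P(H) / P(E)
       = 0.6625 × 0.5464 / 0.5151
       = 0.36199000 / 0.5151
       = 0.7028

The evidence strengthens our belief in H.
Prior: 0.5464 → Posterior: 0.7028


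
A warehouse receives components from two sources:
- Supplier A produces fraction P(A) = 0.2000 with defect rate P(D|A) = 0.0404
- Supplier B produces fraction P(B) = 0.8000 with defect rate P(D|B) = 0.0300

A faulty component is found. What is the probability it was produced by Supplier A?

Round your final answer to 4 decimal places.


Let A = from Supplier A, D = faulty

Given:
- P(A) = 0.2000, P(B) = 0.8000
- P(D|A) = 0.0404, P(D|B) = 0.0300

Step 1: Find P(D)
P(D) = P(D|A)P(A) + P(D|B)P(B)
     = 0.0404 × 0.2000 + 0.0300 × 0.8000
     = 0.00808000 + 0.02400000
     = 0.03208000

Step 2: Apply Bayes' theorem
P(A|D) = P(D|A)P(A) / P(D)
       = 0.00808000 / 0.03208000
       = 0.2519


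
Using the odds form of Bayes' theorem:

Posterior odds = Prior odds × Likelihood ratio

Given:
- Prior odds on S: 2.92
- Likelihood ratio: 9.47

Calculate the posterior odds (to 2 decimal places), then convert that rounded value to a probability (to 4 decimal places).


Step 1: Calculate posterior odds
Posterior odds = Prior odds × LR
               = 2.92 × 9.47
               = 27.65

Step 2: Convert to probability
P(S|E) = Posterior odds / (1 + Posterior odds)
       = 27.65 / (1 + 27.65)
       = 27.65 / 28.65
       = 0.9651

The evidence increased P(S) from 0.7449 to 0.9651.


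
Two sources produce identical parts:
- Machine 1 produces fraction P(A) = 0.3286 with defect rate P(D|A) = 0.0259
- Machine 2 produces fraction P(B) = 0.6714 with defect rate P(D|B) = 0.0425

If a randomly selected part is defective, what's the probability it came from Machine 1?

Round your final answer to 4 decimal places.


Let A = from Machine 1, D = defective

Given:
- P(A) = 0.3286, P(B) = 0.6714
- P(D|A) = 0.0259, P(D|B) = 0.0425

Step 1: Find P(D)
P(D) = P(D|A)P(A) + P(D|B)P(B)
     = 0.0259 × 0.3286 + 0.0425 × 0.6714
     = 0.00851074 + 0.02853450
     = 0.03704524

Step 2: Apply Bayes' theorem
P(A|D) = P(D|A)P(A) / P(D)
       = 0.00851074 / 0.03704524
       = 0.2297


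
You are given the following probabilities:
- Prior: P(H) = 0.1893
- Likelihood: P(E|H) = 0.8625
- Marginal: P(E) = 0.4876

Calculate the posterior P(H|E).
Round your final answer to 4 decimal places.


Using Bayes' theorem:

P(H|E) = P(E|H) × P(H) / P(E)
       = 0.8625 × 0.1893 / 0.4876
       = 0.16327125 / 0.4876
       = 0.3348

The evidence strengthens our belief in H.
Prior: 0.1893 → Posterior: 0.3348


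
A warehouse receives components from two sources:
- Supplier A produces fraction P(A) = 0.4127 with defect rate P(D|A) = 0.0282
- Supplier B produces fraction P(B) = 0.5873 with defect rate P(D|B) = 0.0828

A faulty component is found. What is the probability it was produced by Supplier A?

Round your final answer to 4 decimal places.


Let A = from Supplier A, D = faulty

Given:
- P(A) = 0.4127, P(B) = 0.5873
- P(D|A) = 0.0282, P(D|B) = 0.0828

Step 1: Find P(D)
P(D) = P(D|A)P(A) + P(D|B)P(B)
     = 0.0282 × 0.4127 + 0.0828 × 0.5873
     = 0.01163814 + 0.04862844
     = 0.06026658

Step 2: Apply Bayes' theorem
P(A|D) = P(D|A)P(A) / P(D)
       = 0.01163814 / 0.06026658
       = 0.1931


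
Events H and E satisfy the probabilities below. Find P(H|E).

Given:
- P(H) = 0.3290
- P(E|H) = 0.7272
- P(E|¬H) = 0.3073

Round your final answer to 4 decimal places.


Bayes' theorem: P(H|E) = P(E|H) × P(H) / P(E)

Step 1: Calculate P(E) using law of total probability
P(E) = P(E|H)P(H) + P(E|¬H)P(¬H)
     = 0.7272 × 0.3290 + 0.3073 × 0.6710
     = 0.23924880 + 0.20619830
     = 0.44544710

Step 2: Apply Bayes' theorem
P(H|E) = P(E|H) × P(H) / P(E)
       = 0.23924880 / 0.44544710
       = 0.5371


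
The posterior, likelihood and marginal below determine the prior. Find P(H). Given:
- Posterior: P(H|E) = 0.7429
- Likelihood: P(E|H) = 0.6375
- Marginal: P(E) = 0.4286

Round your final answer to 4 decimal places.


From Bayes' theorem: P(H|E) = P(E|H) × P(H) / P(E)

Rearranging for P(H):
P(H) = P(H|E) × P(E) / P(E|H)
     = 0.7429 × 0.4286 / 0.6375
     = 0.31840694 / 0.6375
     = 0.4995


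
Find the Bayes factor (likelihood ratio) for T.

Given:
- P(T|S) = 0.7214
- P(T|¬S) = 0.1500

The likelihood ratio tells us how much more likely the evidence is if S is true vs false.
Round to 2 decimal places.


Likelihood Ratio (LR) = P(T|S) / P(T|¬S)

LR = 0.7214 / 0.1500
   = 4.81

The evidence is 4.81 times more likely if S is true than if S is false.
Since LR > 1, the evidence supports S over ¬S.


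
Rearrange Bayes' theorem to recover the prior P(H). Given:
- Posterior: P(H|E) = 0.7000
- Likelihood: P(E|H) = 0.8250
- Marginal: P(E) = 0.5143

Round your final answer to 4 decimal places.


From Bayes' theorem: P(H|E) = P(E|H) × P(H) / P(E)

Rearranging for P(H):
P(H) = P(H|E) × P(E) / P(E|H)
     = 0.7000 × 0.5143 / 0.8250
     = 0.36001000 / 0.8250
     = 0.4364


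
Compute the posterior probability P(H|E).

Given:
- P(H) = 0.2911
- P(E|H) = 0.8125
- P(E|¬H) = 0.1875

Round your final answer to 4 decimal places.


Bayes' theorem: P(H|E) = P(E|H) × P(H) / P(E)

Step 1: Calculate P(E) using law of total probability
P(E) = P(E|H)P(H) + P(E|¬H)P(¬H)
     = 0.8125 × 0.2911 + 0.1875 × 0.7089
     = 0.23651875 + 0.13291875
     = 0.36943750

Step 2: Apply Bayes' theorem
P(H|E) = P(E|H) × P(H) / P(E)
       = 0.23651875 / 0.36943750
       = 0.6402


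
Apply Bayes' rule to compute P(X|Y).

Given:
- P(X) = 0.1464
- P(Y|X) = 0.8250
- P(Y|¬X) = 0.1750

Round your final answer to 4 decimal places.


Bayes' theorem: P(X|Y) = P(Y|X) × P(X) / P(Y)

Step 1: Calculate P(Y) using law of total probability
P(Y) = P(Y|X)P(X) + P(Y|¬X)P(¬X)
     = 0.8250 × 0.1464 + 0.1750 × 0.8536
     = 0.12078000 + 0.14938000
     = 0.27016000

Step 2: Apply Bayes' theorem
P(X|Y) = P(Y|X) × P(X) / P(Y)
       = 0.12078000 / 0.27016000
       = 0.4471


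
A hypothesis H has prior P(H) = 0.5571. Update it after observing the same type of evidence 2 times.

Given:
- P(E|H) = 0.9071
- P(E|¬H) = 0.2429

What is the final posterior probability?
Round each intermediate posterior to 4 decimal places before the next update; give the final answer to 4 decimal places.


Sequential Bayesian updating:

Initial prior: P(H) = 0.5571

Update 1:
  P(E) = 0.9071 × 0.5571 + 0.2429 × 0.4429 = 0.50534541 + 0.10758041 = 0.61292582
  P(H|E) = 0.50534541 / 0.61292582 = 0.8245

Update 2:
  P(E) = 0.9071 × 0.8245 + 0.2429 × 0.1755 = 0.74790395 + 0.04262895 = 0.79053290
  P(H|E) = 0.74790395 / 0.79053290 = 0.9461

Final posterior: 0.9461


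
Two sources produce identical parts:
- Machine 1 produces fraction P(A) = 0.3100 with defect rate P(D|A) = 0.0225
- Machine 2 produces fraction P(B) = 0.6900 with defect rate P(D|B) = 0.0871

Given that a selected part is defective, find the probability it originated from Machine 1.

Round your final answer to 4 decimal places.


Let A = from Machine 1, D = defective

Given:
- P(A) = 0.3100, P(B) = 0.6900
- P(D|A) = 0.0225, P(D|B) = 0.0871

Step 1: Find P(D)
P(D) = P(D|A)P(A) + P(D|B)P(B)
     = 0.0225 × 0.3100 + 0.0871 × 0.6900
     = 0.00697500 + 0.06009900
     = 0.06707400

Step 2: Apply Bayes' theorem
P(A|D) = P(D|A)P(A) / P(D)
       = 0.00697500 / 0.06707400
       = 0.1040


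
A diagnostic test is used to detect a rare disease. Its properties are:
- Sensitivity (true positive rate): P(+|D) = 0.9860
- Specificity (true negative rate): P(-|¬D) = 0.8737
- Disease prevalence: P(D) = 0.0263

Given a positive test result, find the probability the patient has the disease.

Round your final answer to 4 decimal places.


Let D = has disease, + = positive test

Given:
- P(D) = 0.0263 (prevalence)
- P(+|D) = 0.9860 (sensitivity)
- P(-|¬D) = 0.8737 (specificity)
- P(+|¬D) = 0.1263 (false positive rate = 1 - specificity)

Step 1: Find P(+)
P(+) = P(+|D)P(D) + P(+|¬D)P(¬D)
     = 0.9860 × 0.0263 + 0.1263 × 0.9737
     = 0.02593180 + 0.12297831
     = 0.14891011

Step 2: Apply Bayes' theorem for P(D|+)
P(D|+) = P(+|D)P(D) / P(+)
       = 0.02593180 / 0.14891011
       = 0.1741


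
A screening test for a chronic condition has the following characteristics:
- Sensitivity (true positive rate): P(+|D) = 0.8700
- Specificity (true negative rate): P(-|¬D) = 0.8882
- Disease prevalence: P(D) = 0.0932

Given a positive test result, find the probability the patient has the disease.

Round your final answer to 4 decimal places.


Let D = has disease, + = positive test

Given:
- P(D) = 0.0932 (prevalence)
- P(+|D) = 0.8700 (sensitivity)
- P(-|¬D) = 0.8882 (specificity)
- P(+|¬D) = 0.1118 (false positive rate = 1 - specificity)

Step 1: Find P(+)
P(+) = P(+|D)P(D) + P(+|¬D)P(¬D)
     = 0.8700 × 0.0932 + 0.1118 × 0.9068
     = 0.08108400 + 0.10138024
     = 0.18246424

Step 2: Apply Bayes' theorem for P(D|+)
P(D|+) = P(+|D)P(D) / P(+)
       = 0.08108400 / 0.18246424
       = 0.4444


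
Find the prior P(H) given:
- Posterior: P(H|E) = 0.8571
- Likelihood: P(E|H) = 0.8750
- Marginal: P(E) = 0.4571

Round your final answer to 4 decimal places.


From Bayes' theorem: P(H|E) = P(E|H) × P(H) / P(E)

Rearranging for P(H):
P(H) = P(H|E) × P(E) / P(E|H)
     = 0.8571 × 0.4571 / 0.8750
     = 0.39178041 / 0.8750
     = 0.4477


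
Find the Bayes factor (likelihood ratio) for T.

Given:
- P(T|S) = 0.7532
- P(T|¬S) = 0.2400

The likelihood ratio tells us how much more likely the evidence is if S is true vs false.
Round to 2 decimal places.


Likelihood Ratio (LR) = P(T|S) / P(T|¬S)

LR = 0.7532 / 0.2400
   = 3.14

The evidence is 3.14 times more likely if S is true than if S is false.
Since LR > 1, the evidence supports S over ¬S.
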